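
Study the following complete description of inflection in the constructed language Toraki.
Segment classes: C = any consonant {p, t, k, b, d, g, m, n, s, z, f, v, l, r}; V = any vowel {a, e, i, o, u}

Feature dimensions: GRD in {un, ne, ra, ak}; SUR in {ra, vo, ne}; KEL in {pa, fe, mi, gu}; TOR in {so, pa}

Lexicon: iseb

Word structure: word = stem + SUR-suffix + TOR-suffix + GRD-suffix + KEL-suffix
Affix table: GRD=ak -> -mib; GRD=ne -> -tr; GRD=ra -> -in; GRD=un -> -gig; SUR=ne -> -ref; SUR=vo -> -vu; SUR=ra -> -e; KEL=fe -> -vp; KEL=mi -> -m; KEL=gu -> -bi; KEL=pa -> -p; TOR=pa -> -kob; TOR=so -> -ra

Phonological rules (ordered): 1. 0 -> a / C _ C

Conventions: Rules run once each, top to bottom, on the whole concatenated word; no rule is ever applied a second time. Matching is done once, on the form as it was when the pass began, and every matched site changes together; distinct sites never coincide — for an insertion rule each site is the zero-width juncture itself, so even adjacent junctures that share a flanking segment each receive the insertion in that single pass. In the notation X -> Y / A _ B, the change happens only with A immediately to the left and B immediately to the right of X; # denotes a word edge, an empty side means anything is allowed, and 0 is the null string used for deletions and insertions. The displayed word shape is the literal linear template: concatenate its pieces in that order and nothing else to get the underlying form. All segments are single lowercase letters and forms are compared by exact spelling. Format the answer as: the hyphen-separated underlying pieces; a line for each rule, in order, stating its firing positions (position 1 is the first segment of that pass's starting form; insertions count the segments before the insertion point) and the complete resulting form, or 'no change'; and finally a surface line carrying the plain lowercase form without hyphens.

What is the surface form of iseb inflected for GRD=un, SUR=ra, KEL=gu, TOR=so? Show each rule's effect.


underlying: iseb-e-ra-gig-bi
1. 0 -> a / C _ C: inserts after position(s) 10: iseberagigabi
surface: iseberagigabi


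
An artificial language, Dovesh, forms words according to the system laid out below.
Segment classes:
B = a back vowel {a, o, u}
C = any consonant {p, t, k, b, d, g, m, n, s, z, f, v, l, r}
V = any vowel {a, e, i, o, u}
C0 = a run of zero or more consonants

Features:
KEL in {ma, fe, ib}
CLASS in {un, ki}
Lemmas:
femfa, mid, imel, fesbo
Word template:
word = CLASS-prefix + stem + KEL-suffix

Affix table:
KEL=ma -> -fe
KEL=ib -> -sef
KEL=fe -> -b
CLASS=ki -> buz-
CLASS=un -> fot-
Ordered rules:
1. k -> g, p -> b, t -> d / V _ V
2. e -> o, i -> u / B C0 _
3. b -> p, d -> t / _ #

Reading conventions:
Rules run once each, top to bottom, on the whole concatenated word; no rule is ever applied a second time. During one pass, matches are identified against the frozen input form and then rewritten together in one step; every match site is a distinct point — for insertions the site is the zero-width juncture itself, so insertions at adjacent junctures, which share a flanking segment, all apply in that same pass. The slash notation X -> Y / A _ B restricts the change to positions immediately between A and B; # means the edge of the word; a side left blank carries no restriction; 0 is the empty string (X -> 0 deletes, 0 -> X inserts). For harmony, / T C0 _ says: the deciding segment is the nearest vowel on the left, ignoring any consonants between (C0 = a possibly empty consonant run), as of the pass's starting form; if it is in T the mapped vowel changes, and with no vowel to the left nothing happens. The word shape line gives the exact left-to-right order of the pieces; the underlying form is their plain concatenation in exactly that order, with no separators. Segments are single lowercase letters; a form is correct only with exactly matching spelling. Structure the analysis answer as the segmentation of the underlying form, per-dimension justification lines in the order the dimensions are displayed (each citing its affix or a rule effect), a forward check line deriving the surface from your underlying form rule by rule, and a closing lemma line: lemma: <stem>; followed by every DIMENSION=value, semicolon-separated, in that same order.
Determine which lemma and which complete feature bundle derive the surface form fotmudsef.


underlying: fot-mid-sef
KEL=ib - signalled by the affix -sef
CLASS=un - signalled by the affix fot-
check: fotmidsef -> fotmidsef -> fotmudsef -> fotmudsef
lemma: mid; KEL=ib; CLASS=un


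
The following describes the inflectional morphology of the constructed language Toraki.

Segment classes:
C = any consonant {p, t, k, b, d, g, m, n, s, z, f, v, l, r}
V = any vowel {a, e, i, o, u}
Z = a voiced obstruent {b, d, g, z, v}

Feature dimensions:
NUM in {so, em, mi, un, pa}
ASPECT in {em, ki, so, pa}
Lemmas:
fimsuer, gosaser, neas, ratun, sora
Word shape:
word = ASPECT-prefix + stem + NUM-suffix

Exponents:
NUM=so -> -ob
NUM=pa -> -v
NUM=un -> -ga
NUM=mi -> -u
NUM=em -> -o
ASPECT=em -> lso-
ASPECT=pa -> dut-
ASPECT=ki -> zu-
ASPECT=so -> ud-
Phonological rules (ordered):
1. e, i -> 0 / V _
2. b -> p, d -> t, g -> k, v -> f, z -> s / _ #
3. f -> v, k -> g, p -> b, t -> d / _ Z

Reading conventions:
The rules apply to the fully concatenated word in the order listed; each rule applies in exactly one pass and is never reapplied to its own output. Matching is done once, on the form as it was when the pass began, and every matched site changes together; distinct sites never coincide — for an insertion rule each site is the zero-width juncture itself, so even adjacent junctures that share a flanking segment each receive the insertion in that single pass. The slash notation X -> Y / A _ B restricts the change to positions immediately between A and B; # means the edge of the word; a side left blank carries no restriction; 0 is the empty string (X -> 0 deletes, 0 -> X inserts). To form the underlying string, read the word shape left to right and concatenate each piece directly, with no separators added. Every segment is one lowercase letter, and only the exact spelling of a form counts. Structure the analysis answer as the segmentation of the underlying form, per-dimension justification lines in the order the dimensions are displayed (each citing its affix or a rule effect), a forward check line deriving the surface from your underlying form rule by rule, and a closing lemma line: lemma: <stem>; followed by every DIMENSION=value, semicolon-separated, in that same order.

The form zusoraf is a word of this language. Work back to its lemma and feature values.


underlying: zu-sora-v
NUM=pa - signalled by the affix -v
ASPECT=ki - signalled by the affix zu-
check: zusorav -> zusorav -> zusoraf -> zusoraf
lemma: sora; NUM=pa; ASPECT=ki


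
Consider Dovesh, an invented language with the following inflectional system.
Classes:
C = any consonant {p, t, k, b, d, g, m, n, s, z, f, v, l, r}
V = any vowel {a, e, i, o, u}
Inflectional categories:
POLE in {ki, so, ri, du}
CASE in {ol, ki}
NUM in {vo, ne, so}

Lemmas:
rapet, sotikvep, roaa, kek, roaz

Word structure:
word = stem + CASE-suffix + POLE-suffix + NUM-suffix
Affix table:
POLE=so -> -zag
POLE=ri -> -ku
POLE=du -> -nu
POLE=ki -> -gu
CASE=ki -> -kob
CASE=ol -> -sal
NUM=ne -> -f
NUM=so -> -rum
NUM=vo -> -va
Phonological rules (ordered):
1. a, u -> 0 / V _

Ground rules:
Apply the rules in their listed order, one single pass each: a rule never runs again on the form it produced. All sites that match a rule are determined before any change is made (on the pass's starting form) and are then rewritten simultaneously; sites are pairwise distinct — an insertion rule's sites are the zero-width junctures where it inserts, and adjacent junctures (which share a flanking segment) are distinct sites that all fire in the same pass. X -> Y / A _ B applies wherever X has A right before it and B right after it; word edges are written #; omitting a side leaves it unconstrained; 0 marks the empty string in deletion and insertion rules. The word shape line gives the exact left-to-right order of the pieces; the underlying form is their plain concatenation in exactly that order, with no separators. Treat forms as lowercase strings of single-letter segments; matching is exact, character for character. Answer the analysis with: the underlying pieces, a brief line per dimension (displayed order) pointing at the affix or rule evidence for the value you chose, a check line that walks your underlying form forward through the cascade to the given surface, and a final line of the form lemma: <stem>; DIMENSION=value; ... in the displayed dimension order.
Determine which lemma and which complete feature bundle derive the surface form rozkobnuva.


underlying: roaz-kob-nu-va
POLE=du - signalled by the affix -nu
CASE=ki - signalled by the affix -kob
NUM=vo - signalled by the affix -va
check: roazkobnuva -> rozkobnuva
lemma: roaz; POLE=du; CASE=ki; NUM=vo


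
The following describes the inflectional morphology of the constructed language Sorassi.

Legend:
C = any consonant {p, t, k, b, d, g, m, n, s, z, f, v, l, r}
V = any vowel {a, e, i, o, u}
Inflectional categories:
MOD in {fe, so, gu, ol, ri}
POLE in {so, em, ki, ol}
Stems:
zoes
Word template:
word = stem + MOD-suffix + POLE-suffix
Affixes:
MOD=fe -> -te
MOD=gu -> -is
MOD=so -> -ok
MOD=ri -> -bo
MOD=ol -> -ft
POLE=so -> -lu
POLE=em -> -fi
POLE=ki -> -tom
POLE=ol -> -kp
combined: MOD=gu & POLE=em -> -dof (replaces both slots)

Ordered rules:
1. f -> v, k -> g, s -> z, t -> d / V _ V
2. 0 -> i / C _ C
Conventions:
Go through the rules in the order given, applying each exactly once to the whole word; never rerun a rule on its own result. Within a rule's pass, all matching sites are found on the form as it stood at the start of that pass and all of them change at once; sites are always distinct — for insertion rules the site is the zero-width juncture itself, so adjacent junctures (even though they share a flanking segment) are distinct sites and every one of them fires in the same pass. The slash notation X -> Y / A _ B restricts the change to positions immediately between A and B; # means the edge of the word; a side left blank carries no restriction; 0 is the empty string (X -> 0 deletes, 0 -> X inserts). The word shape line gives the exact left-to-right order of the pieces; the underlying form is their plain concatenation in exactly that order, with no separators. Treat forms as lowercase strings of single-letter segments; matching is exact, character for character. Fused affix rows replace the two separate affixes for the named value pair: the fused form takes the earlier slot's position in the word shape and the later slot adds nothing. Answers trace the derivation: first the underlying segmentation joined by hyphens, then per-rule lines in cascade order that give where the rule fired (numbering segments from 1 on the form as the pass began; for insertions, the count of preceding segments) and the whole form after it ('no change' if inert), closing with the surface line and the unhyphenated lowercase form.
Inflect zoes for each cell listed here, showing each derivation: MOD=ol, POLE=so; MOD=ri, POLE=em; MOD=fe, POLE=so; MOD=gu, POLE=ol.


cell MOD=ol, POLE=so:
underlying: zoes-ft-lu
1. f -> v, k -> g, s -> z, t -> d / V _ V: no change
2. 0 -> i / C _ C: inserts after position(s) 4, 5, 6: zoesifitilu
surface: zoesifitilu

cell MOD=ri, POLE=em:
underlying: zoes-bo-fi
1. f -> v, k -> g, s -> z, t -> d / V _ V: fires at position(s) 7: zoesbovi
2. 0 -> i / C _ C: inserts after position(s) 4: zoesibovi
surface: zoesibovi

cell MOD=fe, POLE=so:
underlying: zoes-te-lu
1. f -> v, k -> g, s -> z, t -> d / V _ V: no change
2. 0 -> i / C _ C: inserts after position(s) 4: zoesitelu
surface: zoesitelu

cell MOD=gu, POLE=ol:
underlying: zoes-is-kp
1. f -> v, k -> g, s -> z, t -> d / V _ V: fires at position(s) 4: zoeziskp
2. 0 -> i / C _ C: inserts after position(s) 6, 7: zoezisikip
surface: zoezisikip


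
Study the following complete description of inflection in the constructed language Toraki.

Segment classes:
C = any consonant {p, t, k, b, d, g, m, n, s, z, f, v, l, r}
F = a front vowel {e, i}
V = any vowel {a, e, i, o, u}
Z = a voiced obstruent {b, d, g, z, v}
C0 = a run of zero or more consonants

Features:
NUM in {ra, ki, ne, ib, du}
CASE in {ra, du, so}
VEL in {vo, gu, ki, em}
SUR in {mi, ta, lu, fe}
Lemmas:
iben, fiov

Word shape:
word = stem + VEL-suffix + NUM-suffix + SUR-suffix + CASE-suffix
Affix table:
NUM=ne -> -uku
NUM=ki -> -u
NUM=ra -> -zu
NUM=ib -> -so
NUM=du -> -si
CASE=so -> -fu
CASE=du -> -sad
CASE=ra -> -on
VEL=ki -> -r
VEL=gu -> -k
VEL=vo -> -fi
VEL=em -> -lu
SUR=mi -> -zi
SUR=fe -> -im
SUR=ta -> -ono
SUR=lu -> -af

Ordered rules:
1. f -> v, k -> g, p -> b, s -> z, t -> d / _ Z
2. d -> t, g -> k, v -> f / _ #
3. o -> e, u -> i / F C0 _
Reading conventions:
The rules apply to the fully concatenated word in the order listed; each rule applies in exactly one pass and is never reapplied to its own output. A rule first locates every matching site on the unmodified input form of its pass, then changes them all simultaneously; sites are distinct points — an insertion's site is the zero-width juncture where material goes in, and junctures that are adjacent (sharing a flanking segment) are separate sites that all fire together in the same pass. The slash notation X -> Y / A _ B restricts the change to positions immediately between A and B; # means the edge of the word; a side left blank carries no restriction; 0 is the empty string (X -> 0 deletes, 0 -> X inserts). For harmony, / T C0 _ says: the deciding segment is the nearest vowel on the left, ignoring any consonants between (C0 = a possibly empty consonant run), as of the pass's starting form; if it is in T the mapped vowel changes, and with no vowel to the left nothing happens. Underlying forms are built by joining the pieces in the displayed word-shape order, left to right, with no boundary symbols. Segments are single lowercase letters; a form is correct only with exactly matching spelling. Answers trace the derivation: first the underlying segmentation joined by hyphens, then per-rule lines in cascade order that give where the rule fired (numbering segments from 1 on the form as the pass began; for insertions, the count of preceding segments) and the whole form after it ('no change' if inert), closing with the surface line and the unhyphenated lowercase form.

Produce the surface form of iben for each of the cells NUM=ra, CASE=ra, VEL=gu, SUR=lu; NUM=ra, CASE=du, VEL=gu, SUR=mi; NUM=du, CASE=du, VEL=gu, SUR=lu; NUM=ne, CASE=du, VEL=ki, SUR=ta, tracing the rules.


cell NUM=ra, CASE=ra, VEL=gu, SUR=lu:
underlying: iben-k-zu-af-on
1. f -> v, k -> g, p -> b, s -> z, t -> d / _ Z: fires at position(s) 5: ibengzuafon
2. d -> t, g -> k, v -> f / _ #: no change
3. o -> e, u -> i / F C0 _: fires at position(s) 7: ibengziafon
surface: ibengziafon

cell NUM=ra, CASE=du, VEL=gu, SUR=mi:
underlying: iben-k-zu-zi-sad
1. f -> v, k -> g, p -> b, s -> z, t -> d / _ Z: fires at position(s) 5: ibengzuzisad
2. d -> t, g -> k, v -> f / _ #: fires at position(s) 12: ibengzuzisat
3. o -> e, u -> i / F C0 _: fires at position(s) 7: ibengzizisat
surface: ibengzizisat

cell NUM=du, CASE=du, VEL=gu, SUR=lu:
underlying: iben-k-si-af-sad
1. f -> v, k -> g, p -> b, s -> z, t -> d / _ Z: no change
2. d -> t, g -> k, v -> f / _ #: fires at position(s) 12: ibenksiafsat
3. o -> e, u -> i / F C0 _: no change
surface: ibenksiafsat

cell NUM=ne, CASE=du, VEL=ki, SUR=ta:
underlying: iben-r-uku-ono-sad
1. f -> v, k -> g, p -> b, s -> z, t -> d / _ Z: no change
2. d -> t, g -> k, v -> f / _ #: fires at position(s) 14: ibenrukuonosat
3. o -> e, u -> i / F C0 _: fires at position(s) 6: ibenrikuonosat
surface: ibenrikuonosat


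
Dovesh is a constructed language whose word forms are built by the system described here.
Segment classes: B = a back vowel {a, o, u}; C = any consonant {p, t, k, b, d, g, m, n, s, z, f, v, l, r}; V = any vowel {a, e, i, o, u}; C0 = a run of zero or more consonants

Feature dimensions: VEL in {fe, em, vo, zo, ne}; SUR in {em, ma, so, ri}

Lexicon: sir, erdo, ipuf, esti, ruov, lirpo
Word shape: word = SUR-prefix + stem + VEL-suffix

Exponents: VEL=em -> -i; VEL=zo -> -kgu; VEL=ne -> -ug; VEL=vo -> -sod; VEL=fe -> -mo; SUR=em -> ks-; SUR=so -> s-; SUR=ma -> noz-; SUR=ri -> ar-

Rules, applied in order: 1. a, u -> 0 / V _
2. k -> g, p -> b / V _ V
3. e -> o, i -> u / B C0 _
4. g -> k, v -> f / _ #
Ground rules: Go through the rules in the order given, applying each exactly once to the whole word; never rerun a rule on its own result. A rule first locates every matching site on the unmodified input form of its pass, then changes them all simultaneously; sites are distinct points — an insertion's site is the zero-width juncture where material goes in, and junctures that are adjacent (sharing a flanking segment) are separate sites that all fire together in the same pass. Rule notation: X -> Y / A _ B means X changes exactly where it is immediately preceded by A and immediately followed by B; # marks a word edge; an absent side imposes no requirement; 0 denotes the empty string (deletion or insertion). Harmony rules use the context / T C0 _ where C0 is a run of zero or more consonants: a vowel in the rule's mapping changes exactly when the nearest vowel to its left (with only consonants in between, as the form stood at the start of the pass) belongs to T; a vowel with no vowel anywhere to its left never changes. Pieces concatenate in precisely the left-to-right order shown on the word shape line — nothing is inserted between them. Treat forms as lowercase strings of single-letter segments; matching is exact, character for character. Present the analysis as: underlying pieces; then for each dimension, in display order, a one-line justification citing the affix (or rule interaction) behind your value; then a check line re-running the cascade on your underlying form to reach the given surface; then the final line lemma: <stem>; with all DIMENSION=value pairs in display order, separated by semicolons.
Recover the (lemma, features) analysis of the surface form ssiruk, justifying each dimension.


underlying: s-sir-ug
VEL=ne - signalled by the affix -ug
SUR=so - signalled by the affix s-
check: ssirug -> ssirug -> ssirug -> ssirug -> ssiruk
lemma: sir; VEL=ne; SUR=so


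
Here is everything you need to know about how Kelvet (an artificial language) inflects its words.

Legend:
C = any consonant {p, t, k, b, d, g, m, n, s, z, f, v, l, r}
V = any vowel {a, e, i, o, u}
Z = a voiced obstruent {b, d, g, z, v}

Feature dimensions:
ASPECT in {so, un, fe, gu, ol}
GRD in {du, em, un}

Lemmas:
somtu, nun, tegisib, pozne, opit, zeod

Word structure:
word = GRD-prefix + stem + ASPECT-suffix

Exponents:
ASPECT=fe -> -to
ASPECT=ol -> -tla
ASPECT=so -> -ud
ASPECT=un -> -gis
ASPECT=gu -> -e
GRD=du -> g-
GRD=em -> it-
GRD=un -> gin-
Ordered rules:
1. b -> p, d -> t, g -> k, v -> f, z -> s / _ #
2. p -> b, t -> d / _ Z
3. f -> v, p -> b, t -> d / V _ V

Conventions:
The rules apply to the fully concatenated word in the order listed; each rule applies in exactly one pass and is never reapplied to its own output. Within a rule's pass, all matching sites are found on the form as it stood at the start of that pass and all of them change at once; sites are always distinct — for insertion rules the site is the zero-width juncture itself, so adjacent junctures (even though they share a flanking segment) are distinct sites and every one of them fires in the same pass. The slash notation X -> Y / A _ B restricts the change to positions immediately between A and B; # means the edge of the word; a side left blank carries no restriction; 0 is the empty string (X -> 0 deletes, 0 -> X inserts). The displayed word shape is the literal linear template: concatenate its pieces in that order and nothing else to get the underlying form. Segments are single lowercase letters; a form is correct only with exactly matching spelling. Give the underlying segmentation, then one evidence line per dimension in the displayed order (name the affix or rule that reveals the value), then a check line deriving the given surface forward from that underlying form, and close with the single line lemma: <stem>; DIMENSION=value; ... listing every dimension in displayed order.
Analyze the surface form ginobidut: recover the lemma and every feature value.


underlying: gin-opit-ud
ASPECT=so - signalled by the affix -ud
GRD=un - signalled by the affix gin-
check: ginopitud -> ginopitut -> ginopitut -> ginobidut
lemma: opit; ASPECT=so; GRD=un


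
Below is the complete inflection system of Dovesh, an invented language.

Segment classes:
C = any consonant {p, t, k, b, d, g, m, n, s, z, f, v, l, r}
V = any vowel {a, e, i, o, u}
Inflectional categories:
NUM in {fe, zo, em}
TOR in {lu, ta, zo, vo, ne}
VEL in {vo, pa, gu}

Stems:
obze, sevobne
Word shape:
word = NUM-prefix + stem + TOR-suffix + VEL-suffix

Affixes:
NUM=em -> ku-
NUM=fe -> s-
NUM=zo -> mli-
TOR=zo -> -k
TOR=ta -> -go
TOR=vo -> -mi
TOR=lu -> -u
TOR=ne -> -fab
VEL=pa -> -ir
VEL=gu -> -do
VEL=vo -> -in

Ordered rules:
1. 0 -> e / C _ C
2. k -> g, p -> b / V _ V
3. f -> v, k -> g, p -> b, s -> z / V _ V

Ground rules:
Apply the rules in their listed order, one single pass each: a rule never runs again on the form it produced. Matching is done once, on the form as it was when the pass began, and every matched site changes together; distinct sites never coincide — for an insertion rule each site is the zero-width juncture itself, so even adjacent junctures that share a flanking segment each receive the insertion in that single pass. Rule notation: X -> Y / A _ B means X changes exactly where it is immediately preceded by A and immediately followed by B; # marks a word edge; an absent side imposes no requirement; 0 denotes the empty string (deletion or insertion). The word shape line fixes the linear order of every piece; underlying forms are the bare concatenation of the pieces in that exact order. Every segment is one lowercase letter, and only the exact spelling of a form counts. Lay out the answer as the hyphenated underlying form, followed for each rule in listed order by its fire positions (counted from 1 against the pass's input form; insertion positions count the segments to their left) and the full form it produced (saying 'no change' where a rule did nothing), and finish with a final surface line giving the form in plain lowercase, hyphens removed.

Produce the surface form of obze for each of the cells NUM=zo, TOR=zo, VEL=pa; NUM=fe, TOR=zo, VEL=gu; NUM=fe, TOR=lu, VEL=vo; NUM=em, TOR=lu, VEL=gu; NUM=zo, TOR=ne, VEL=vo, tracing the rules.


cell NUM=zo, TOR=zo, VEL=pa:
underlying: mli-obze-k-ir
1. 0 -> e / C _ C: inserts after position(s) 1, 5: meliobezekir
2. k -> g, p -> b / V _ V: fires at position(s) 10: meliobezegir
3. f -> v, k -> g, p -> b, s -> z / V _ V: no change
surface: meliobezegir

cell NUM=fe, TOR=zo, VEL=gu:
underlying: s-obze-k-do
1. 0 -> e / C _ C: inserts after position(s) 3, 6: sobezekedo
2. k -> g, p -> b / V _ V: fires at position(s) 7: sobezegedo
3. f -> v, k -> g, p -> b, s -> z / V _ V: no change
surface: sobezegedo

cell NUM=fe, TOR=lu, VEL=vo:
underlying: s-obze-u-in
1. 0 -> e / C _ C: inserts after position(s) 3: sobezeuin
2. k -> g, p -> b / V _ V: no change
3. f -> v, k -> g, p -> b, s -> z / V _ V: no change
surface: sobezeuin

cell NUM=em, TOR=lu, VEL=gu:
underlying: ku-obze-u-do
1. 0 -> e / C _ C: inserts after position(s) 4: kuobezeudo
2. k -> g, p -> b / V _ V: no change
3. f -> v, k -> g, p -> b, s -> z / V _ V: no change
surface: kuobezeudo

cell NUM=zo, TOR=ne, VEL=vo:
underlying: mli-obze-fab-in
1. 0 -> e / C _ C: inserts after position(s) 1, 5: meliobezefabin
2. k -> g, p -> b / V _ V: no change
3. f -> v, k -> g, p -> b, s -> z / V _ V: fires at position(s) 10: meliobezevabin
surface: meliobezevabin


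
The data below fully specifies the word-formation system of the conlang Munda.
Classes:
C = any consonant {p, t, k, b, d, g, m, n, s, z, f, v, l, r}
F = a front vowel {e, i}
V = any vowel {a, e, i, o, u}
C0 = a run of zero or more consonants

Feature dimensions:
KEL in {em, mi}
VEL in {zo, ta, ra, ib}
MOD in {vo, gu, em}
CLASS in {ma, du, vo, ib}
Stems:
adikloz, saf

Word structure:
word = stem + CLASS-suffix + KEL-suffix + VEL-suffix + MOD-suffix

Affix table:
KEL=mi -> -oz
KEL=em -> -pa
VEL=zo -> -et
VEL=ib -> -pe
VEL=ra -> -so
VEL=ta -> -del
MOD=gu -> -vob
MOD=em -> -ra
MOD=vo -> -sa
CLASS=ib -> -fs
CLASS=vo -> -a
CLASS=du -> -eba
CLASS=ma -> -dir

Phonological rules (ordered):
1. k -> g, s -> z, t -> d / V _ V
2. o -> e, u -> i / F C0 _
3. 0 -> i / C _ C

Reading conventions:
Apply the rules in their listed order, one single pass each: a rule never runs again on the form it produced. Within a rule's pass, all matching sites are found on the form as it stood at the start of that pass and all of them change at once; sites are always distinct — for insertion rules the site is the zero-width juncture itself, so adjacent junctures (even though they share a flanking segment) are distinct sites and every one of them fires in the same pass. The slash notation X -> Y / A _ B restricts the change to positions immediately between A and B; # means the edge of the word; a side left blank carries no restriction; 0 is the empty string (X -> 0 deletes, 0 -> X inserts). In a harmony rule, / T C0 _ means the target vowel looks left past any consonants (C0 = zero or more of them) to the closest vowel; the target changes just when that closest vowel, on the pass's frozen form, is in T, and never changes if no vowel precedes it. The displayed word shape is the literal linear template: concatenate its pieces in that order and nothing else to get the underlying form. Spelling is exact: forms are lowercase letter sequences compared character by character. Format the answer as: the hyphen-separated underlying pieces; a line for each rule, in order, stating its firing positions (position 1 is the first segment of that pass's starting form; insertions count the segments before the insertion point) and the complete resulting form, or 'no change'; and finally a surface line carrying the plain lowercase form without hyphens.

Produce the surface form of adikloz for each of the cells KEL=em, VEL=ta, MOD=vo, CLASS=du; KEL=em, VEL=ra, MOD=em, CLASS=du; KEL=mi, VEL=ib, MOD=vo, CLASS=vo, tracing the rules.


cell KEL=em, VEL=ta, MOD=vo, CLASS=du:
underlying: adikloz-eba-pa-del-sa
1. k -> g, s -> z, t -> d / V _ V: no change
2. o -> e, u -> i / F C0 _: fires at position(s) 6: adiklezebapadelsa
3. 0 -> i / C _ C: inserts after position(s) 4, 15: adikilezebapadelisa
surface: adikilezebapadelisa

cell KEL=em, VEL=ra, MOD=em, CLASS=du:
underlying: adikloz-eba-pa-so-ra
1. k -> g, s -> z, t -> d / V _ V: fires at position(s) 13: adiklozebapazora
2. o -> e, u -> i / F C0 _: fires at position(s) 6: adiklezebapazora
3. 0 -> i / C _ C: inserts after position(s) 4: adikilezebapazora
surface: adikilezebapazora

cell KEL=mi, VEL=ib, MOD=vo, CLASS=vo:
underlying: adikloz-a-oz-pe-sa
1. k -> g, s -> z, t -> d / V _ V: fires at position(s) 13: adiklozaozpeza
2. o -> e, u -> i / F C0 _: fires at position(s) 6: adiklezaozpeza
3. 0 -> i / C _ C: inserts after position(s) 4, 10: adikilezaozipeza
surface: adikilezaozipeza


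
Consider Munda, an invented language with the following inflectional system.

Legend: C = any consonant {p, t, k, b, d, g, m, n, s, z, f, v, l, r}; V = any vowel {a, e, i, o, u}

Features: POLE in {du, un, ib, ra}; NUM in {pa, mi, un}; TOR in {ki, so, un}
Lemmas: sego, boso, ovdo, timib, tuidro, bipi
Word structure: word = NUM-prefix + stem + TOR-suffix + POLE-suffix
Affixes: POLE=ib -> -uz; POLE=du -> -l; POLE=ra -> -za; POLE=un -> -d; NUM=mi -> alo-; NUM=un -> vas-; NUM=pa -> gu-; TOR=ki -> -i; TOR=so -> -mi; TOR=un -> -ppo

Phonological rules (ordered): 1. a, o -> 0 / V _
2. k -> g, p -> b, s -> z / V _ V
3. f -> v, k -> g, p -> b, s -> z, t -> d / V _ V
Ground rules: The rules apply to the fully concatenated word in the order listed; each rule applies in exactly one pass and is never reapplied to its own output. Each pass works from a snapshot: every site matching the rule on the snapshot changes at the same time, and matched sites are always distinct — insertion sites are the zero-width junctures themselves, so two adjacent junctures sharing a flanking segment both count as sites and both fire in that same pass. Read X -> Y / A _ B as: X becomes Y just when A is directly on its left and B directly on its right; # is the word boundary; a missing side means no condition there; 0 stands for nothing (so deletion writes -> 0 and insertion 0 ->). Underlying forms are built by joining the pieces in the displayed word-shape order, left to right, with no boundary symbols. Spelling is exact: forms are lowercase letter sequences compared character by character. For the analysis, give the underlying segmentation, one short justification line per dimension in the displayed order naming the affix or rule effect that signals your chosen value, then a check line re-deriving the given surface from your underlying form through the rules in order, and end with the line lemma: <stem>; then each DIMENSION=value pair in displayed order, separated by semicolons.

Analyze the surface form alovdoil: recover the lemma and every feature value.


underlying: alo-ovdo-i-l
POLE=du - signalled by the affix -l
NUM=mi - signalled by the affix alo-
TOR=ki - signalled by the affix -i
check: aloovdoil -> alovdoil -> alovdoil -> alovdoil
lemma: ovdo; POLE=du; NUM=mi; TOR=ki


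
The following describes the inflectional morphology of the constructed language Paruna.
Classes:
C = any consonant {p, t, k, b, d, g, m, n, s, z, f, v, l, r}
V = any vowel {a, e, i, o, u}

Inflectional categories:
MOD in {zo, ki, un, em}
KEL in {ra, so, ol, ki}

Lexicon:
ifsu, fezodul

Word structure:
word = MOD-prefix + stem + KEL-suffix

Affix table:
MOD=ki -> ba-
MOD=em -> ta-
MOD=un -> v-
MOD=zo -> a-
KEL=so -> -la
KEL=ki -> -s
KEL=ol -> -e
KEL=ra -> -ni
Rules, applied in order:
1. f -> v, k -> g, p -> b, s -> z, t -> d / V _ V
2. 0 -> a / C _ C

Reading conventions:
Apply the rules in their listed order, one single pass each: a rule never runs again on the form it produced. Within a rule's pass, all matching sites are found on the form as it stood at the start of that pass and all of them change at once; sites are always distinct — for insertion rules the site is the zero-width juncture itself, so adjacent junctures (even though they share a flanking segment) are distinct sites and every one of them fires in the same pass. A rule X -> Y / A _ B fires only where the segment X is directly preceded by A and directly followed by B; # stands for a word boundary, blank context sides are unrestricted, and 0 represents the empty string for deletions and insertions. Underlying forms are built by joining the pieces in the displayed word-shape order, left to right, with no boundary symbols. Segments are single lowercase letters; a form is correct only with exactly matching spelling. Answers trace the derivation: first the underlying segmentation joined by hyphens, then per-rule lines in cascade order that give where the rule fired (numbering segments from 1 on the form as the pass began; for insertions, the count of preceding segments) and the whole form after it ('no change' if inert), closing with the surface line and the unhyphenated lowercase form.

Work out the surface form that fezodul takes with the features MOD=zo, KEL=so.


underlying: a-fezodul-la
1. f -> v, k -> g, p -> b, s -> z, t -> d / V _ V: fires at position(s) 2: avezodulla
2. 0 -> a / C _ C: inserts after position(s) 8: avezodulala
surface: avezodulala


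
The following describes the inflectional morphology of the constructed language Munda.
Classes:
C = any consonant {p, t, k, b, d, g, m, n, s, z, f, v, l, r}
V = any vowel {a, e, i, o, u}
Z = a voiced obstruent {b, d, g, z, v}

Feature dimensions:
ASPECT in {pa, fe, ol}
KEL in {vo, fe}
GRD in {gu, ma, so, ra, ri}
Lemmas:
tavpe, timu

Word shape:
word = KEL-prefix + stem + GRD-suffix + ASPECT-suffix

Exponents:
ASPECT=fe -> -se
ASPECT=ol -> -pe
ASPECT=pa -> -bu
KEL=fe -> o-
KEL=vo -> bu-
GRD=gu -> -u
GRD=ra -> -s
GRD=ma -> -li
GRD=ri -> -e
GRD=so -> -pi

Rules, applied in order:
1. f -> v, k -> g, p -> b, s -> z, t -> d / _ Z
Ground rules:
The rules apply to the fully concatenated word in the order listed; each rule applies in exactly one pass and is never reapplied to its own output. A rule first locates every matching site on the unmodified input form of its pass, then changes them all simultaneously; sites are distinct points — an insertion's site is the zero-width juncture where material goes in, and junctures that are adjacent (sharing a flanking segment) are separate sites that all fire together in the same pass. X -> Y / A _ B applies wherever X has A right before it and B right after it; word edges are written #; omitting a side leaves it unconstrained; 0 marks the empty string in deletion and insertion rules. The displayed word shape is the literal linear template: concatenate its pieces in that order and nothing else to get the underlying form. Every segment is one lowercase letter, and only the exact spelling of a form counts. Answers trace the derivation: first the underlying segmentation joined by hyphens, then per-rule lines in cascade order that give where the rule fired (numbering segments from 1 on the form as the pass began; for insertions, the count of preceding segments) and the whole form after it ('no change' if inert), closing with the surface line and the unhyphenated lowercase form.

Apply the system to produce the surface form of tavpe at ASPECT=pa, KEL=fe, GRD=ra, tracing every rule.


underlying: o-tavpe-s-bu
1. f -> v, k -> g, p -> b, s -> z, t -> d / _ Z: fires at position(s) 7: otavpezbu
surface: otavpezbu


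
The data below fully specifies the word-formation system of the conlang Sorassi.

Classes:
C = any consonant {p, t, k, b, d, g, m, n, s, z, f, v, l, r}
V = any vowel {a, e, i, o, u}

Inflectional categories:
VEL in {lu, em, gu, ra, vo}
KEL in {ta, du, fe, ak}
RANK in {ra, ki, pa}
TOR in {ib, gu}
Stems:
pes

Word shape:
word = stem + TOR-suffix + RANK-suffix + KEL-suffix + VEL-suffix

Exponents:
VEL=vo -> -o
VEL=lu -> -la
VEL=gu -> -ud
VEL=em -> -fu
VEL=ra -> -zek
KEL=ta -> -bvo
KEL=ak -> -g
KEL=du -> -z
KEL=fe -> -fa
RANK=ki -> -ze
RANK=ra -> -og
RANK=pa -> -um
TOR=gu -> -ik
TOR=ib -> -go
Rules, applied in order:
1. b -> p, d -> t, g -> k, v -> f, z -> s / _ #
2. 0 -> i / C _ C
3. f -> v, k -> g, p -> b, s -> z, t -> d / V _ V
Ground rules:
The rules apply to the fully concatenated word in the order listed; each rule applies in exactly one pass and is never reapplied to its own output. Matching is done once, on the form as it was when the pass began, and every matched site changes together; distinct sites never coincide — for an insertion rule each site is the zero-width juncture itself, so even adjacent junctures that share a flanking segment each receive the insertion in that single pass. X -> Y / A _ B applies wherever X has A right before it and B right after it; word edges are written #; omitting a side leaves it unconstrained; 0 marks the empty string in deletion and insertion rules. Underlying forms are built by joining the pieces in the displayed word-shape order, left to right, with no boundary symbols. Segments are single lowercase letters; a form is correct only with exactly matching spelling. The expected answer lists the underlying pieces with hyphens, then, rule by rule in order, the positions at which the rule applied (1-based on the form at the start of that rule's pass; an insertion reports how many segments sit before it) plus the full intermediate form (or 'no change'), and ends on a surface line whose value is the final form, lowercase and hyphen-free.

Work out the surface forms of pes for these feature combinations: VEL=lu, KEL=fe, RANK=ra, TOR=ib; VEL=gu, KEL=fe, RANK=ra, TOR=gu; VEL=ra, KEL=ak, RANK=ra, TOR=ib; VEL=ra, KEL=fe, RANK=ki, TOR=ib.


cell VEL=lu, KEL=fe, RANK=ra, TOR=ib:
underlying: pes-go-og-fa-la
1. b -> p, d -> t, g -> k, v -> f, z -> s / _ #: no change
2. 0 -> i / C _ C: inserts after position(s) 3, 7: pesigoogifala
3. f -> v, k -> g, p -> b, s -> z, t -> d / V _ V: fires at position(s) 3, 10: pezigoogivala
surface: pezigoogivala

cell VEL=gu, KEL=fe, RANK=ra, TOR=gu:
underlying: pes-ik-og-fa-ud
1. b -> p, d -> t, g -> k, v -> f, z -> s / _ #: fires at position(s) 11: pesikogfaut
2. 0 -> i / C _ C: inserts after position(s) 7: pesikogifaut
3. f -> v, k -> g, p -> b, s -> z, t -> d / V _ V: fires at position(s) 3, 5, 9: pezigogivaut
surface: pezigogivaut

cell VEL=ra, KEL=ak, RANK=ra, TOR=ib:
underlying: pes-go-og-g-zek
1. b -> p, d -> t, g -> k, v -> f, z -> s / _ #: no change
2. 0 -> i / C _ C: inserts after position(s) 3, 7, 8: pesigoogigizek
3. f -> v, k -> g, p -> b, s -> z, t -> d / V _ V: fires at position(s) 3: pezigoogigizek
surface: pezigoogigizek

cell VEL=ra, KEL=fe, RANK=ki, TOR=ib:
underlying: pes-go-ze-fa-zek
1. b -> p, d -> t, g -> k, v -> f, z -> s / _ #: no change
2. 0 -> i / C _ C: inserts after position(s) 3: pesigozefazek
3. f -> v, k -> g, p -> b, s -> z, t -> d / V _ V: fires at position(s) 3, 9: pezigozevazek
surface: pezigozevazek


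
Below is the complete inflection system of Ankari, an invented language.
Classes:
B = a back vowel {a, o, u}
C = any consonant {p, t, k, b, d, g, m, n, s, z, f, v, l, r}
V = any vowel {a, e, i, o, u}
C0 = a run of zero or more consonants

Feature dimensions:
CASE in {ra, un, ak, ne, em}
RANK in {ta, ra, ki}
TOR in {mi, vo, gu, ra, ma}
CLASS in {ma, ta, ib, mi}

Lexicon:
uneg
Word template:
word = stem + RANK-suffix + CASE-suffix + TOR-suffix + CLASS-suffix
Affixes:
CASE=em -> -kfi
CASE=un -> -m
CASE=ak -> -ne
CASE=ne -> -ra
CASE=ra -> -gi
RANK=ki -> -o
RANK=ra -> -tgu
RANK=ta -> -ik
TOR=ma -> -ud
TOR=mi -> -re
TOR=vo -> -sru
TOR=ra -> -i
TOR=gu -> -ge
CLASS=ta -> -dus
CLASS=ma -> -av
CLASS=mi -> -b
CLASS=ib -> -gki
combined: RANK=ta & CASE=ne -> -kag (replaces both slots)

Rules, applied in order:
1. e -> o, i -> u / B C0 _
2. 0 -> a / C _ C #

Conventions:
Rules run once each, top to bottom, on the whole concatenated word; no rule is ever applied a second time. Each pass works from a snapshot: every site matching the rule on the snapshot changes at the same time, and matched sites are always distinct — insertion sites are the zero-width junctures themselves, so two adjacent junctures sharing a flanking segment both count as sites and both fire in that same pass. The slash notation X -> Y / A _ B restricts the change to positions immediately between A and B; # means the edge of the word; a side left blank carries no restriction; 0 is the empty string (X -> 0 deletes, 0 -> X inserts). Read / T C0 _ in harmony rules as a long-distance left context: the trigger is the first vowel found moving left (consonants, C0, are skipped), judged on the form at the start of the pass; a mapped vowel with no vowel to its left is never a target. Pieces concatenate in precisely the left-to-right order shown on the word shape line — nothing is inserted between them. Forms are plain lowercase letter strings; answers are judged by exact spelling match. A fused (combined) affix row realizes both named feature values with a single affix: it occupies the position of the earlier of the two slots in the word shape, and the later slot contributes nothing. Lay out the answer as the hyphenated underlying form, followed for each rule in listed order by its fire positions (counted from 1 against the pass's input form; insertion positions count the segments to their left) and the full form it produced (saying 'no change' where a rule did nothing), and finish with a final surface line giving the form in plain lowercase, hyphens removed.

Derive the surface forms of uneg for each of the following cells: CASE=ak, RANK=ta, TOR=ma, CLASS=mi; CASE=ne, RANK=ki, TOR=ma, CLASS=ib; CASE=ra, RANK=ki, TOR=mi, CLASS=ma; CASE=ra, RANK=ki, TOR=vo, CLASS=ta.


cell CASE=ak, RANK=ta, TOR=ma, CLASS=mi:
underlying: uneg-ik-ne-ud-b
1. e -> o, i -> u / B C0 _: fires at position(s) 3: unogikneudb
2. 0 -> a / C _ C #: inserts after position(s) 10: unogikneudab
surface: unogikneudab

cell CASE=ne, RANK=ki, TOR=ma, CLASS=ib:
underlying: uneg-o-ra-ud-gki
1. e -> o, i -> u / B C0 _: fires at position(s) 3, 12: unogoraudgku
2. 0 -> a / C _ C #: no change
surface: unogoraudgku

cell CASE=ra, RANK=ki, TOR=mi, CLASS=ma:
underlying: uneg-o-gi-re-av
1. e -> o, i -> u / B C0 _: fires at position(s) 3, 7: unogogureav
2. 0 -> a / C _ C #: no change
surface: unogogureav

cell CASE=ra, RANK=ki, TOR=vo, CLASS=ta:
underlying: uneg-o-gi-sru-dus
1. e -> o, i -> u / B C0 _: fires at position(s) 3, 7: unogogusrudus
2. 0 -> a / C _ C #: no change
surface: unogogusrudus
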